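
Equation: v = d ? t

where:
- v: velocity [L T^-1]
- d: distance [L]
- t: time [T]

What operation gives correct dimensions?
division (÷): v = d ÷ t

v [L T^-1]; d [L]; t [T].
d × t → [L T] ✗
d ÷ t → [L T^-1] ✓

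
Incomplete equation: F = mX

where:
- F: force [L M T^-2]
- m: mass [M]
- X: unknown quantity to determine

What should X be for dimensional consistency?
X = a (acceleration), dimensions [L T^-2]

F has dimensions [L M T^-2]; the rest of the RHS (m) has dimensions [M].
So X must have dimensions [L T^-2] — X = a (acceleration).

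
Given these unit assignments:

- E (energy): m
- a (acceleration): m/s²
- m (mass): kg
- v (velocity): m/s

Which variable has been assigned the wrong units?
E

The variable E (energy) should have units J, not m.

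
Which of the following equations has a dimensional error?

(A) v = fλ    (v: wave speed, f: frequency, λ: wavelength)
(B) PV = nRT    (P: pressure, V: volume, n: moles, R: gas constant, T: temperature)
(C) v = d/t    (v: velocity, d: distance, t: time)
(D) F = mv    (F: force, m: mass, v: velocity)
(D) F = mv

The equation (D) F = mv is dimensionally incorrect.

LHS (F): [L M T^-2]
RHS (mv): [L M T^-1] ✗

The dimensions do not match. The other three equations balance.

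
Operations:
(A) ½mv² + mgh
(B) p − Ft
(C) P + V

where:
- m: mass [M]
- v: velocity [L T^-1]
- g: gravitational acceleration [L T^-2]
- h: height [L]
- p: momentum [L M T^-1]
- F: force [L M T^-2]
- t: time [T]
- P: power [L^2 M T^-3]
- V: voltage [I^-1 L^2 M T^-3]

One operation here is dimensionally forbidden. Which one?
(C) P + V

(A) ½mv² + mgh: ½mv² [L^2 M T^-2] and mgh [L^2 M T^-2] — same dimensions ✓
(B) p − Ft: p [L M T^-1] and Ft [L M T^-1] — same dimensions ✓
(C) P + V: P [L^2 M T^-3] and V [I^-1 L^2 M T^-3] — different dimensions cannot be added/subtracted ✗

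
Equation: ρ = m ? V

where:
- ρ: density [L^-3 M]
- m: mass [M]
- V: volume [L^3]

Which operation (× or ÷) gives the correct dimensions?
division (÷): ρ = m ÷ V

ρ [L^-3 M]; m [M]; V [L^3].
m × V → [L^3 M] ✗
m ÷ V → [L^-3 M] ✓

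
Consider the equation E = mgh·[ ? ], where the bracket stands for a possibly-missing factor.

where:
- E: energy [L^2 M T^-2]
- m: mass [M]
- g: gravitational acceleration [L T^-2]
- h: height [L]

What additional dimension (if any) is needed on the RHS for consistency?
Nothing is missing — the bracketed factor must be dimensionless.

E has dimensions [L^2 M T^-2] and mgh already has dimensions [L^2 M T^-2], so E = mgh is dimensionally complete.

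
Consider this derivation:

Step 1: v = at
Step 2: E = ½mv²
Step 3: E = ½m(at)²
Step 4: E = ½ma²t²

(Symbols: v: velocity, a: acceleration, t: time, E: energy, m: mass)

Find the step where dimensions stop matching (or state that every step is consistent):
No step introduces an error — all steps are dimensionally consistent.

Step 1: v = at → LHS [L T^-1], RHS [L T^-1] ✓
Step 2: E = ½mv² → LHS [L^2 M T^-2], RHS [L^2 M T^-2] ✓
Step 3: E = ½m(at)² → LHS [L^2 M T^-2], RHS [L^2 M T^-2] ✓
Step 4: E = ½ma²t² → LHS [L^2 M T^-2], RHS [L^2 M T^-2] ✓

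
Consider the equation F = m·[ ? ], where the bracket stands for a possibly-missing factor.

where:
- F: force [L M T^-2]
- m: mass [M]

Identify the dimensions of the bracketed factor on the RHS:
[L T^-2] — acceleration (e.g. a)

F has dimensions [L M T^-2]; m has dimensions [M].
The bracketed factor must supply [L M T^-2] / [M] = [L T^-2].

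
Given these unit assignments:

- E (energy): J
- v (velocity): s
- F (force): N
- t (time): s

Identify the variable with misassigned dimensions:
v

The variable v (velocity) should have units m/s, not s.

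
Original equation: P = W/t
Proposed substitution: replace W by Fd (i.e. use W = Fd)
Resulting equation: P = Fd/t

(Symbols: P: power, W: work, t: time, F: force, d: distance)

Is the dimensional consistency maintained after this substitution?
Yes

[W] = [L^2 M T^-2] and [Fd] = [L^2 M T^-2]. These match, so the substitution replaces a quantity by one of the same dimensions and the result P = Fd/t has LHS [L^2 M T^-3] vs RHS [L^2 M T^-3] — still consistent.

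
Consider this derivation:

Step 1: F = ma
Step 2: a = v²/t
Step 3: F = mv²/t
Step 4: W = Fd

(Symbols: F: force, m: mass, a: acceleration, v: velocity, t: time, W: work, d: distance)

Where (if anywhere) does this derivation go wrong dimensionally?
Step 2

Step 1: F = ma → LHS [L M T^-2], RHS [L M T^-2] ✓
Step 2: a = v²/t → LHS [L T^-2], RHS [L^2 T^-3] ✗

The first dimensional inconsistency appears in step 2: a = v²/t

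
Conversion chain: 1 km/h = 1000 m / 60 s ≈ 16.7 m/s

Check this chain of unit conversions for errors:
The chain is incorrect (it contains an error).

Incorrect: 1 h = 3600 s, not 60 s (1 km/h ≈ 0.278 m/s)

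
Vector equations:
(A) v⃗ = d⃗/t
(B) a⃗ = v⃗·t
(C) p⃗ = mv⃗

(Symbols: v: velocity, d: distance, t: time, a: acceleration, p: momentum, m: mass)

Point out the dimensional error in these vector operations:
(B) a⃗ = v⃗·t

(A) v⃗ = d⃗/t: LHS [L T^-1], RHS [L T^-1] ✓ — displacement (vector) divided by time (scalar)
(B) a⃗ = v⃗·t: LHS [L T^-2], RHS [L] ✗ — acceleration is velocity per time; should be v⃗/t
(C) p⃗ = mv⃗: LHS [L M T^-1], RHS [L M T^-1] ✓ — mass (scalar) times velocity (vector)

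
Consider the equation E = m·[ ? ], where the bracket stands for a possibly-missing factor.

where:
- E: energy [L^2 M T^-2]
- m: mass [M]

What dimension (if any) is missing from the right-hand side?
[L^2 T^-2] — velocity squared (e.g. v²)

E has dimensions [L^2 M T^-2]; m has dimensions [M].
The bracketed factor must supply [L^2 M T^-2] / [M] = [L^2 T^-2].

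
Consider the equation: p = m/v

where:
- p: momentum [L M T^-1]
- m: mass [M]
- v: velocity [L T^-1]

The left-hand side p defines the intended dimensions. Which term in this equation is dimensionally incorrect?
The right-hand side term m/v

p has dimensions [L M T^-1], but m/v has dimensions [L^-1 M T], so the term m/v is dimensionally wrong for p.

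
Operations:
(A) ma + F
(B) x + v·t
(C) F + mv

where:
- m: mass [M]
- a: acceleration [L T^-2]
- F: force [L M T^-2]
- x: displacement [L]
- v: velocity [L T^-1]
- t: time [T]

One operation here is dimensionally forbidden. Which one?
(C) F + mv

(A) ma + F: ma [L M T^-2] and F [L M T^-2] — same dimensions ✓
(B) x + v·t: x [L] and v·t [L] — same dimensions ✓
(C) F + mv: F [L M T^-2] and mv [L M T^-1] — different dimensions cannot be added/subtracted ✗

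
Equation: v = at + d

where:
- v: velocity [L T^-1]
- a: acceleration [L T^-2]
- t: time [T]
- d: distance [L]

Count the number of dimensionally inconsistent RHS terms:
1

LHS v: [L T^-1]
- at: [L T^-1] ✓
- d: [L] ✗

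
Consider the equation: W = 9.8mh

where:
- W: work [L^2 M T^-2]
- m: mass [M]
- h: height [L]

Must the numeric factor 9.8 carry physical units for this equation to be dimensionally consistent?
Yes

W has dimensions [L^2 M T^-2], while mh alone has dimensions [L M]. For the equation to balance, the factor 9.8 must carry dimensions [L T^-2] — it is a dimensional constant (a numerical value of a physical quantity with its units suppressed), not a pure number.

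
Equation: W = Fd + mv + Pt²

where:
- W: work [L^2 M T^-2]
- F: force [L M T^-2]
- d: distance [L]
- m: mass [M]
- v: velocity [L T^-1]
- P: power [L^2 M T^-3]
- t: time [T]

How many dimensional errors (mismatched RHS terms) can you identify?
2

LHS W: [L^2 M T^-2]
- Fd: [L^2 M T^-2] ✓
- mv: [L M T^-1] ✗
- Pt²: [L^2 M T^-1] ✗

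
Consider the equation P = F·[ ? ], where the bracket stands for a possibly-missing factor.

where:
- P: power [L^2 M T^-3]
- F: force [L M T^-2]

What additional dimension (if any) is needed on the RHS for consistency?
[L T^-1] — velocity (e.g. v)

P has dimensions [L^2 M T^-3]; F has dimensions [L M T^-2].
The bracketed factor must supply [L^2 M T^-3] / [L M T^-2] = [L T^-1].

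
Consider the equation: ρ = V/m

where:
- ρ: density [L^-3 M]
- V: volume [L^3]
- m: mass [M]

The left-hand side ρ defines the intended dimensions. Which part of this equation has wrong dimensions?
The right-hand side term V/m

ρ has dimensions [L^-3 M], but V/m has dimensions [L^3 M^-1], so the term V/m is dimensionally wrong for ρ.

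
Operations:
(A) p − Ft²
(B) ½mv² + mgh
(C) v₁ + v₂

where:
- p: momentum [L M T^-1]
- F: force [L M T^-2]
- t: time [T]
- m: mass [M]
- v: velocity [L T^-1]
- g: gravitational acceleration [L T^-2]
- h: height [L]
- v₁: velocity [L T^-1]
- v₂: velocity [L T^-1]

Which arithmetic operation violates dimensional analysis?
(A) p − Ft²

(A) p − Ft²: p [L M T^-1] and Ft² [L M] — different dimensions cannot be added/subtracted ✗
(B) ½mv² + mgh: ½mv² [L^2 M T^-2] and mgh [L^2 M T^-2] — same dimensions ✓
(C) v₁ + v₂: v₁ [L T^-1] and v₂ [L T^-1] — same dimensions ✓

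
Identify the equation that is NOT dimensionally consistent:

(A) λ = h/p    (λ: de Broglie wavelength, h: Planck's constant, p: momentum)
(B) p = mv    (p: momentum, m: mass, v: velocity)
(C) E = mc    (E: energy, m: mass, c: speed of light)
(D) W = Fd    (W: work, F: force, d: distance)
(C) E = mc

The equation (C) E = mc is dimensionally incorrect.

LHS (E): [L^2 M T^-2]
RHS (mc): [L M T^-1] ✗

The dimensions do not match. The other three equations balance.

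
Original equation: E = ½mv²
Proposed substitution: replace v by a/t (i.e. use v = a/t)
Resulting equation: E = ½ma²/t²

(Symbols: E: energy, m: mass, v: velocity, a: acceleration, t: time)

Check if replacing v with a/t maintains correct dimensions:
No

[v] = [L T^-1] and [a/t] = [L T^-3]. These differ, so the substitution replaces a quantity by one of different dimensions and the result E = ½ma²/t² has LHS [L^2 M T^-2] vs RHS [L^2 M T^-6] — inconsistent.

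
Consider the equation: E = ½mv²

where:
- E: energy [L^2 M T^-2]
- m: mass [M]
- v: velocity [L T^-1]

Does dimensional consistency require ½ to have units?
No

E has dimensions [L^2 M T^-2] and mv² already has dimensions [L^2 M T^-2], so the equation balances without ½ contributing any dimensions. ½ is a pure (dimensionless) number; changing or removing it would not affect dimensional consistency.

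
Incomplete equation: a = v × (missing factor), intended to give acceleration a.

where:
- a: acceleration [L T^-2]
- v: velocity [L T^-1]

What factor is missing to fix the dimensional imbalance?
1/t (inverse time), dimensions [T^-1]

a has dimensions [L T^-2] and v has dimensions [L T^-1].
The missing factor must have dimensions [L T^-2] / [L T^-1] = [T^-1], i.e. inverse time (1/t).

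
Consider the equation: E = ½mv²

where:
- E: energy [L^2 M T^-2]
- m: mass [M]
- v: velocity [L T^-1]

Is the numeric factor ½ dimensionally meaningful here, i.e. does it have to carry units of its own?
No

E has dimensions [L^2 M T^-2] and mv² already has dimensions [L^2 M T^-2], so the equation balances without ½ contributing any dimensions. ½ is a pure (dimensionless) number; changing or removing it would not affect dimensional consistency.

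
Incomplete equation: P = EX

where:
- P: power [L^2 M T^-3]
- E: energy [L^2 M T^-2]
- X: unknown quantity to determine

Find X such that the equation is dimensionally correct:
X = f (inverse time / frequency (1/t)), dimensions [T^-1]

P has dimensions [L^2 M T^-3]; the rest of the RHS (E) has dimensions [L^2 M T^-2].
So X must have dimensions [T^-1] — X = f (inverse time / frequency (1/t)).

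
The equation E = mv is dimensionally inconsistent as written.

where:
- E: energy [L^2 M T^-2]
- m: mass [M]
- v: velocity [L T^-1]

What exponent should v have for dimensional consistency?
The exponent of v should be 2: E = mv^2

The LHS E has dimensions [L^2 M T^-2]; v has dimensions [L T^-1].
As written, the RHS mv (exponent 1 on v) has dimensions [L M T^-1], which does not match.
With exponent 2, the RHS mv^2 has dimensions [L^2 M T^-2], matching the LHS.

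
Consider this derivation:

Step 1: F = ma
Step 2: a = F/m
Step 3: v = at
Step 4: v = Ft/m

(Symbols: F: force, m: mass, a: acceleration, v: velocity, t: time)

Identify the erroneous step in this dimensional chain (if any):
No step introduces an error — all steps are dimensionally consistent.

Step 1: F = ma → LHS [L M T^-2], RHS [L M T^-2] ✓
Step 2: a = F/m → LHS [L T^-2], RHS [L T^-2] ✓
Step 3: v = at → LHS [L T^-1], RHS [L T^-1] ✓
Step 4: v = Ft/m → LHS [L T^-1], RHS [L T^-1] ✓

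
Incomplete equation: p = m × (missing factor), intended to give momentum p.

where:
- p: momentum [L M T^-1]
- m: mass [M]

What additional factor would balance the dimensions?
v (velocity), dimensions [L T^-1]

p has dimensions [L M T^-1] and m has dimensions [M].
The missing factor must have dimensions [L M T^-1] / [M] = [L T^-1], i.e. velocity (v).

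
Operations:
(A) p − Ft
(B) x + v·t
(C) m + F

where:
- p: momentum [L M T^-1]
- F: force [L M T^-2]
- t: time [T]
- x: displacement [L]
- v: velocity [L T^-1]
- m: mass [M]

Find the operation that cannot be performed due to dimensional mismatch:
(C) m + F

(A) p − Ft: p [L M T^-1] and Ft [L M T^-1] — same dimensions ✓
(B) x + v·t: x [L] and v·t [L] — same dimensions ✓
(C) m + F: m [M] and F [L M T^-2] — different dimensions cannot be added/subtracted ✗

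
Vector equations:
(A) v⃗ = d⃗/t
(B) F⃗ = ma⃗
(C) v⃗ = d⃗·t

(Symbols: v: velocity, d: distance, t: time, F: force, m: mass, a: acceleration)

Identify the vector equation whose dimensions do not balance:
(C) v⃗ = d⃗·t

(A) v⃗ = d⃗/t: LHS [L T^-1], RHS [L T^-1] ✓ — displacement (vector) divided by time (scalar)
(B) F⃗ = ma⃗: LHS [L M T^-2], RHS [L M T^-2] ✓ — Force and acceleration are vectors, mass is a scalar
(C) v⃗ = d⃗·t: LHS [L T^-1], RHS [L T] ✗ — velocity is displacement per time; should be d⃗/t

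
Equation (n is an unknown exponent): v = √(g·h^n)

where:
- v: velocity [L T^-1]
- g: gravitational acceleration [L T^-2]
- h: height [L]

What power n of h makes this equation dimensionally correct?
n = 1

v has dimensions [L T^-1]; h has dimensions [L].
With n = 1: √(g·h^1) has dimensions [L T^-1], matching the LHS ✓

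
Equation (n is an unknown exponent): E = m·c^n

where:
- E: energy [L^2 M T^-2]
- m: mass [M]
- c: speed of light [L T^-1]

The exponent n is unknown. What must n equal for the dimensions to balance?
n = 2

E has dimensions [L^2 M T^-2]; c has dimensions [L T^-1].
The rest of the RHS has dimensions [M], so c^n must supply [L^2 T^-2].
With n = 2: m·c^2 has dimensions [L^2 M T^-2], matching the LHS ✓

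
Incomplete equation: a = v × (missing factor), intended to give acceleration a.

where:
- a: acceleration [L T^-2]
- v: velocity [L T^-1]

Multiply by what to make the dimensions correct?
1/t (inverse time), dimensions [T^-1]

a has dimensions [L T^-2] and v has dimensions [L T^-1].
The missing factor must have dimensions [L T^-2] / [L T^-1] = [T^-1], i.e. inverse time (1/t).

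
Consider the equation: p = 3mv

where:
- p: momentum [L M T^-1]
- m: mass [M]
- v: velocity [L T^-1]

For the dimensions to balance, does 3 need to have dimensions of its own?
No

p has dimensions [L M T^-1] and mv already has dimensions [L M T^-1], so the equation balances without 3 contributing any dimensions. 3 is a pure (dimensionless) number; changing or removing it would not affect dimensional consistency.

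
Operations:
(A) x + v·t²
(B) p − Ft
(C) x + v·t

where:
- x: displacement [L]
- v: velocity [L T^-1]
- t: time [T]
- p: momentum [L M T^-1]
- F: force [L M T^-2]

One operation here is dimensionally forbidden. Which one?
(A) x + v·t²

(A) x + v·t²: x [L] and v·t² [L T] — different dimensions cannot be added/subtracted ✗
(B) p − Ft: p [L M T^-1] and Ft [L M T^-1] — same dimensions ✓
(C) x + v·t: x [L] and v·t [L] — same dimensions ✓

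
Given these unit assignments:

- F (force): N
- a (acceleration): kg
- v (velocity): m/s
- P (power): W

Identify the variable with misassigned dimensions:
a

The variable a (acceleration) should have units m/s², not kg.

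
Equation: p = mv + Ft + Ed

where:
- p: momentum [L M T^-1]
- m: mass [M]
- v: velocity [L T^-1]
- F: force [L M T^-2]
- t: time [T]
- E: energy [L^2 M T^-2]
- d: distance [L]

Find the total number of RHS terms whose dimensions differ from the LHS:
1

LHS p: [L M T^-1]
- mv: [L M T^-1] ✓
- Ft: [L M T^-1] ✓
- Ed: [L^3 M T^-2] ✗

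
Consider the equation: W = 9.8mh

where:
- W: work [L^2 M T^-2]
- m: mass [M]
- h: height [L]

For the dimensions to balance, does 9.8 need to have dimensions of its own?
Yes

W has dimensions [L^2 M T^-2], while mh alone has dimensions [L M]. For the equation to balance, the factor 9.8 must carry dimensions [L T^-2] — it is a dimensional constant (a numerical value of a physical quantity with its units suppressed), not a pure number.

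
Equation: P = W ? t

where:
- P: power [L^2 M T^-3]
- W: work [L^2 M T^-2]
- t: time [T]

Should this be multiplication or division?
division (÷): P = W ÷ t

P [L^2 M T^-3]; W [L^2 M T^-2]; t [T].
W × t → [L^2 M T^-1] ✗
W ÷ t → [L^2 M T^-3] ✓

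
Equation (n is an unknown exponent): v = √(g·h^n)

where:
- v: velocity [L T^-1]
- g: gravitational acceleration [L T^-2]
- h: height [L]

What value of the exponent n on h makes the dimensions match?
n = 1

v has dimensions [L T^-1]; h has dimensions [L].
With n = 1: √(g·h^1) has dimensions [L T^-1], matching the LHS ✓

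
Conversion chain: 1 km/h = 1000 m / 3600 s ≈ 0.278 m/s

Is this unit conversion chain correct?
The chain is correct (no errors).

Correct: 1 km = 1000 m, 1 h = 3600 s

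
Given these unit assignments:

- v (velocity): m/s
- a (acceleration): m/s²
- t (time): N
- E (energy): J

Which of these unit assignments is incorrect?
t

The variable t (time) should have units s, not N.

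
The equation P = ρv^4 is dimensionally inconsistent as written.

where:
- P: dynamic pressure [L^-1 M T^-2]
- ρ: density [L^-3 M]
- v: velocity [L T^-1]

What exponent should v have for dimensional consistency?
The exponent of v should be 2: P = ρv^2

The LHS P has dimensions [L^-1 M T^-2]; v has dimensions [L T^-1].
As written, the RHS ρv^4 (exponent 4 on v) has dimensions [L M T^-4], which does not match.
With exponent 2, the RHS ρv^2 has dimensions [L^-1 M T^-2], matching the LHS.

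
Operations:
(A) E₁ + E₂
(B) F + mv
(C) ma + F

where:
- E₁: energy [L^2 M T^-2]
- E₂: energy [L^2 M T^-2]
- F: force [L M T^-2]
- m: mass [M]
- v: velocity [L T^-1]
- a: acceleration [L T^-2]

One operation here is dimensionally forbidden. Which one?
(B) F + mv

(A) E₁ + E₂: E₁ [L^2 M T^-2] and E₂ [L^2 M T^-2] — same dimensions ✓
(B) F + mv: F [L M T^-2] and mv [L M T^-1] — different dimensions cannot be added/subtracted ✗
(C) ma + F: ma [L M T^-2] and F [L M T^-2] — same dimensions ✓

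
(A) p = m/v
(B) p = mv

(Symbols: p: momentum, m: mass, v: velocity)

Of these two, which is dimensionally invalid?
(A)

(A) p = m/v: LHS [L M T^-1], RHS [L^-1 M T] ✗
(B) p = mv: LHS [L M T^-1], RHS [L M T^-1] ✓

Expression (A) p = m/v is dimensionally incorrect.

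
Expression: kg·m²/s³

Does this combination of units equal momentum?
No

The expression kg·m²/s³ has dimensions [L^2 M T^-3], but momentum has dimensions [L M T^-1].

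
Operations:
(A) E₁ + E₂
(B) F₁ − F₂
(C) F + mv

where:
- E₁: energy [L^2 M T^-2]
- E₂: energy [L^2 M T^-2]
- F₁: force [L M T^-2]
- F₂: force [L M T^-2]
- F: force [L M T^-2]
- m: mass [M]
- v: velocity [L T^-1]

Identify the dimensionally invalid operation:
(C) F + mv

(A) E₁ + E₂: E₁ [L^2 M T^-2] and E₂ [L^2 M T^-2] — same dimensions ✓
(B) F₁ − F₂: F₁ [L M T^-2] and F₂ [L M T^-2] — same dimensions ✓
(C) F + mv: F [L M T^-2] and mv [L M T^-1] — different dimensions cannot be added/subtracted ✗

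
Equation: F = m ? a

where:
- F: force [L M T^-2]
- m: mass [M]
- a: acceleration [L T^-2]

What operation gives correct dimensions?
multiplication (×): F = m × a

F [L M T^-2]; m [M]; a [L T^-2].
m × a → [L M T^-2] ✓
m ÷ a → [L^-1 M T^2] ✗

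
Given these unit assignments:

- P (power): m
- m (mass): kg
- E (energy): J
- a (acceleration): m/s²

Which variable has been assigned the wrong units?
P

The variable P (power) should have units W, not m.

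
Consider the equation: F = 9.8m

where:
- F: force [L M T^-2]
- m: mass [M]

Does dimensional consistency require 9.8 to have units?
Yes

F has dimensions [L M T^-2], while m alone has dimensions [M]. For the equation to balance, the factor 9.8 must carry dimensions [L T^-2] — it is a dimensional constant (a numerical value of a physical quantity with its units suppressed), not a pure number.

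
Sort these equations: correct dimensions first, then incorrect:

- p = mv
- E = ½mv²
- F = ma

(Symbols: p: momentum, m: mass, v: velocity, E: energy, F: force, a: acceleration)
Dimensionally correct: p = mv, E = ½mv², F = ma
Dimensionally incorrect: none
Ordered (correct first, then incorrect): p = mv, E = ½mv², F = ma

- p = mv: LHS [L M T^-1], RHS [L M T^-1] → correct ✓
- E = ½mv²: LHS [L^2 M T^-2], RHS [L^2 M T^-2] → correct ✓
- F = ma: LHS [L M T^-2], RHS [L M T^-2] → correct ✓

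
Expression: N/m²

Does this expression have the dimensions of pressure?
Yes

The expression N/m² has dimensions [L^-1 M T^-2], which is exactly pressure [L^-1 M T^-2].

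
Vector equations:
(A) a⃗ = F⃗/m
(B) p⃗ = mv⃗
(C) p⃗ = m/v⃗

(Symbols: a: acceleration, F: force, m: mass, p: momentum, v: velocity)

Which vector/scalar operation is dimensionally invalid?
(C) p⃗ = m/v⃗

(A) a⃗ = F⃗/m: LHS [L T^-2], RHS [L T^-2] ✓ — force (vector) divided by mass (scalar)
(B) p⃗ = mv⃗: LHS [L M T^-1], RHS [L M T^-1] ✓ — mass (scalar) times velocity (vector)
(C) p⃗ = m/v⃗: LHS [L M T^-1], RHS [L^-1 M T] ✗ — momentum is mass times velocity; should be mv⃗ (and division by a vector is undefined)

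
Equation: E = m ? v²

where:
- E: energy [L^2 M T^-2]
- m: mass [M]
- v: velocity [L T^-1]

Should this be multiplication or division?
multiplication (×): E = m × v²

E [L^2 M T^-2]; m [M]; v² [L^2 T^-2].
m × v² → [L^2 M T^-2] ✓
m ÷ v² → [L^-2 M T^2] ✗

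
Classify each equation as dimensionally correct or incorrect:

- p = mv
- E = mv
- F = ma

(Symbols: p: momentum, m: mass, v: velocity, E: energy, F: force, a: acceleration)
Dimensionally correct: p = mv, F = ma
Dimensionally incorrect: E = mv
Ordered (correct first, then incorrect): p = mv, F = ma, E = mv

- p = mv: LHS [L M T^-1], RHS [L M T^-1] → correct ✓
- E = mv: LHS [L^2 M T^-2], RHS [L M T^-1] → incorrect ✗
- F = ma: LHS [L M T^-2], RHS [L M T^-2] → correct ✓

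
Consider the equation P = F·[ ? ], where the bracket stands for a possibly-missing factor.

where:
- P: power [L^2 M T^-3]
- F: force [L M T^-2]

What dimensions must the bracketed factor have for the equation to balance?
[L T^-1] — velocity (e.g. v)

P has dimensions [L^2 M T^-3]; F has dimensions [L M T^-2].
The bracketed factor must supply [L^2 M T^-3] / [L M T^-2] = [L T^-1].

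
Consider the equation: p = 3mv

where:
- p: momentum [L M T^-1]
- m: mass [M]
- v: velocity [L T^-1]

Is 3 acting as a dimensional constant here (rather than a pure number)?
No

p has dimensions [L M T^-1] and mv already has dimensions [L M T^-1], so the equation balances without 3 contributing any dimensions. 3 is a pure (dimensionless) number; changing or removing it would not affect dimensional consistency.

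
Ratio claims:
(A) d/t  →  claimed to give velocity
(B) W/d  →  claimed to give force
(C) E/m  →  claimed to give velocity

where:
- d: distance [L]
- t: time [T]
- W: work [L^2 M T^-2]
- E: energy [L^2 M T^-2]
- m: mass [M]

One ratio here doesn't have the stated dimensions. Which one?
(C) E/m does not give velocity

(A) d/t: [L T^-1] = velocity [L T^-1] ✓
(B) W/d: [L M T^-2] = force [L M T^-2] ✓
(C) E/m: [L^2 T^-2] ≠ velocity [L T^-1] ✗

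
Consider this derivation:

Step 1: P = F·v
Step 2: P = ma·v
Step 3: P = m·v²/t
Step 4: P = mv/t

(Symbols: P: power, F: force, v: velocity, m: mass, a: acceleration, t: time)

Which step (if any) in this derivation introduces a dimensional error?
Step 4

Step 1: P = F·v → LHS [L^2 M T^-3], RHS [L^2 M T^-3] ✓
Step 2: P = ma·v → LHS [L^2 M T^-3], RHS [L^2 M T^-3] ✓
Step 3: P = m·v²/t → LHS [L^2 M T^-3], RHS [L^2 M T^-3] ✓
Step 4: P = mv/t → LHS [L^2 M T^-3], RHS [L M T^-2] ✗

The first dimensional inconsistency appears in step 4: P = mv/t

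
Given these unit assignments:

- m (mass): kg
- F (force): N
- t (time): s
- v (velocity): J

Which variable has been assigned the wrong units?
v

The variable v (velocity) should have units m/s, not J.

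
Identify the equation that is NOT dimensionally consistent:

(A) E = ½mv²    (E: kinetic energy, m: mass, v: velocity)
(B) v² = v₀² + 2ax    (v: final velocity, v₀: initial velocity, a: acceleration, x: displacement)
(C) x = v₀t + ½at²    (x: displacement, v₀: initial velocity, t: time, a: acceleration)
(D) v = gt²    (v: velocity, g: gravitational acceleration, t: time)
(D) v = gt²

The equation (D) v = gt² is dimensionally incorrect.

LHS (v): [L T^-1]
RHS (gt²): [L] ✗

The dimensions do not match. The other three equations balance.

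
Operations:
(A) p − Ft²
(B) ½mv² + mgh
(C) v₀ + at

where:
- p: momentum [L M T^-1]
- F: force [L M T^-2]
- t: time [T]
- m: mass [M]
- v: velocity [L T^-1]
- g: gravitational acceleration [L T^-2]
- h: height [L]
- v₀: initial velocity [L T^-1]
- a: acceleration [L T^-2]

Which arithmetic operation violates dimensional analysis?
(A) p − Ft²

(A) p − Ft²: p [L M T^-1] and Ft² [L M] — different dimensions cannot be added/subtracted ✗
(B) ½mv² + mgh: ½mv² [L^2 M T^-2] and mgh [L^2 M T^-2] — same dimensions ✓
(C) v₀ + at: v₀ [L T^-1] and at [L T^-1] — same dimensions ✓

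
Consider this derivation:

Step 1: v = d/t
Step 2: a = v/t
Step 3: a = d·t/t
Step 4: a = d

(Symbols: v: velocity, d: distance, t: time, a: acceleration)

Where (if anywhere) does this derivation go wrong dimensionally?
Step 3

Step 1: v = d/t → LHS [L T^-1], RHS [L T^-1] ✓
Step 2: a = v/t → LHS [L T^-2], RHS [L T^-2] ✓
Step 3: a = d·t/t → LHS [L T^-2], RHS [L] ✗

The first dimensional inconsistency appears in step 3: a = d·t/t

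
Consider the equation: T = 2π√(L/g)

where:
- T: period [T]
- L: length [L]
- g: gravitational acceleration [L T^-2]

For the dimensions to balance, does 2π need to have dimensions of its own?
No

T has dimensions [T] and √(L/g) already has dimensions [T], so the equation balances without 2π contributing any dimensions. 2π is a pure (dimensionless) number; changing or removing it would not affect dimensional consistency.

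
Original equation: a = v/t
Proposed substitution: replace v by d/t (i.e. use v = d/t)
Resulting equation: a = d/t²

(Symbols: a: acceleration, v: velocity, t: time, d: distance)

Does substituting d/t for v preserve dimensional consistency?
Yes

[v] = [L T^-1] and [d/t] = [L T^-1]. These match, so the substitution replaces a quantity by one of the same dimensions and the result a = d/t² has LHS [L T^-2] vs RHS [L T^-2] — still consistent.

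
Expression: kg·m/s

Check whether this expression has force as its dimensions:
No

The expression kg·m/s has dimensions [L M T^-1], but force has dimensions [L M T^-2].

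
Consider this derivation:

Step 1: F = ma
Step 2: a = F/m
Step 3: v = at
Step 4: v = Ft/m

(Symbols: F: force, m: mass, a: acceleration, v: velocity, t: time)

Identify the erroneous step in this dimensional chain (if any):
No step introduces an error — all steps are dimensionally consistent.

Step 1: F = ma → LHS [L M T^-2], RHS [L M T^-2] ✓
Step 2: a = F/m → LHS [L T^-2], RHS [L T^-2] ✓
Step 3: v = at → LHS [L T^-1], RHS [L T^-1] ✓
Step 4: v = Ft/m → LHS [L T^-1], RHS [L T^-1] ✓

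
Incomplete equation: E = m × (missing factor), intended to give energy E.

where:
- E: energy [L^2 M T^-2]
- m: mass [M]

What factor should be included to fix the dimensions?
v² (velocity squared), dimensions [L^2 T^-2]

E has dimensions [L^2 M T^-2] and m has dimensions [M].
The missing factor must have dimensions [L^2 M T^-2] / [M] = [L^2 T^-2], i.e. velocity squared (v²).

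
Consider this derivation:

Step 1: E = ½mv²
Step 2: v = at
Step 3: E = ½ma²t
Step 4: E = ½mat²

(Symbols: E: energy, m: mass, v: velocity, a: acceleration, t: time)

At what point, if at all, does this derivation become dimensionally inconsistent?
Step 3

Step 1: E = ½mv² → LHS [L^2 M T^-2], RHS [L^2 M T^-2] ✓
Step 2: v = at → LHS [L T^-1], RHS [L T^-1] ✓
Step 3: E = ½ma²t → LHS [L^2 M T^-2], RHS [L^2 M T^-3] ✗

The first dimensional inconsistency appears in step 3: E = ½ma²t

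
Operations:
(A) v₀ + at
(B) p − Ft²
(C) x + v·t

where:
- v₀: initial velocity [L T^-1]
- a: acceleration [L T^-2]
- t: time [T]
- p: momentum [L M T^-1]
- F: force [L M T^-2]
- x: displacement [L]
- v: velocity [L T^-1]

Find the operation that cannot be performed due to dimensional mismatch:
(B) p − Ft²

(A) v₀ + at: v₀ [L T^-1] and at [L T^-1] — same dimensions ✓
(B) p − Ft²: p [L M T^-1] and Ft² [L M] — different dimensions cannot be added/subtracted ✗
(C) x + v·t: x [L] and v·t [L] — same dimensions ✓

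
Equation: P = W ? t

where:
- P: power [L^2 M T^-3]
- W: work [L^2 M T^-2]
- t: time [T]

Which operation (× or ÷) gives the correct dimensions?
division (÷): P = W ÷ t

P [L^2 M T^-3]; W [L^2 M T^-2]; t [T].
W × t → [L^2 M T^-1] ✗
W ÷ t → [L^2 M T^-3] ✓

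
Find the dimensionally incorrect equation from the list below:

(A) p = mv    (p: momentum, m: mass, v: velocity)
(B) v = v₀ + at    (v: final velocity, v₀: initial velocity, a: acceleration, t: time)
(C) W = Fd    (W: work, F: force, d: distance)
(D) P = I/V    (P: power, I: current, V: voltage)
(D) P = I/V

The equation (D) P = I/V is dimensionally incorrect.

LHS (P): [L^2 M T^-3]
RHS (I/V): [I^2 L^-2 M^-1 T^3] ✗

The dimensions do not match. The other three equations balance.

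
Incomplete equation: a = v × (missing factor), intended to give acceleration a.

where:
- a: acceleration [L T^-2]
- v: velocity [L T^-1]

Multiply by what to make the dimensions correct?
1/t (inverse time), dimensions [T^-1]

a has dimensions [L T^-2] and v has dimensions [L T^-1].
The missing factor must have dimensions [L T^-2] / [L T^-1] = [T^-1], i.e. inverse time (1/t).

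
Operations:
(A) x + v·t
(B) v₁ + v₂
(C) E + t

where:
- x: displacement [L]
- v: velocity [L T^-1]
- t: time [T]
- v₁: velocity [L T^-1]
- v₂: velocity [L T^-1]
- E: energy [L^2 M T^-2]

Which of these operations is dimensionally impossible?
(C) E + t

(A) x + v·t: x [L] and v·t [L] — same dimensions ✓
(B) v₁ + v₂: v₁ [L T^-1] and v₂ [L T^-1] — same dimensions ✓
(C) E + t: E [L^2 M T^-2] and t [T] — different dimensions cannot be added/subtracted ✗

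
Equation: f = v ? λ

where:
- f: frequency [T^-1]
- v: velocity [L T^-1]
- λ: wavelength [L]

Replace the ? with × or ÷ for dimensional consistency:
division (÷): f = v ÷ λ

f [T^-1]; v [L T^-1]; λ [L].
v × λ → [L^2 T^-1] ✗
v ÷ λ → [T^-1] ✓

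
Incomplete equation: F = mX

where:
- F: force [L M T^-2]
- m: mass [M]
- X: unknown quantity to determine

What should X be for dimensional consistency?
X = a (acceleration), dimensions [L T^-2]

F has dimensions [L M T^-2]; the rest of the RHS (m) has dimensions [M].
So X must have dimensions [L T^-2] — X = a (acceleration).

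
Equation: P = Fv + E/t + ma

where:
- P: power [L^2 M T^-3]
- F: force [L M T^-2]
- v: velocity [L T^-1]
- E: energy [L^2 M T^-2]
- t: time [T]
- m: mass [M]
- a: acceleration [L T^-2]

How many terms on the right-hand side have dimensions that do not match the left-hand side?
1

LHS P: [L^2 M T^-3]
- Fv: [L^2 M T^-3] ✓
- E/t: [L^2 M T^-3] ✓
- ma: [L M T^-2] ✗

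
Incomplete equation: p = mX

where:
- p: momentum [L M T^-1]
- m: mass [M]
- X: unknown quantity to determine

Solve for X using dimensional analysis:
X = v (velocity), dimensions [L T^-1]

p has dimensions [L M T^-1]; the rest of the RHS (m) has dimensions [M].
So X must have dimensions [L T^-1] — X = v (velocity).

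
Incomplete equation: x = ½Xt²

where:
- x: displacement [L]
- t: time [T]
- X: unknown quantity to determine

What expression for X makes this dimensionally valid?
X = a (acceleration), dimensions [L T^-2]

x has dimensions [L]; the rest of the RHS (½ t²) has dimensions [T^2].
So X must have dimensions [L T^-2] — X = a (acceleration).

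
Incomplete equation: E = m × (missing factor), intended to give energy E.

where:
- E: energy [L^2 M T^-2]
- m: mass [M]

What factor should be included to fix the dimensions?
v² (velocity squared), dimensions [L^2 T^-2]

E has dimensions [L^2 M T^-2] and m has dimensions [M].
The missing factor must have dimensions [L^2 M T^-2] / [M] = [L^2 T^-2], i.e. velocity squared (v²).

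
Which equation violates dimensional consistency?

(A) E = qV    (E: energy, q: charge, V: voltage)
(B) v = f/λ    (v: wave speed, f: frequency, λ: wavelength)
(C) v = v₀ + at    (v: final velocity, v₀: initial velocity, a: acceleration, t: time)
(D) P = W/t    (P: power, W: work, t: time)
(B) v = f/λ

The equation (B) v = f/λ is dimensionally incorrect.

LHS (v): [L T^-1]
RHS (f/λ): [L^-1 T^-1] ✗

The dimensions do not match. The other three equations balance.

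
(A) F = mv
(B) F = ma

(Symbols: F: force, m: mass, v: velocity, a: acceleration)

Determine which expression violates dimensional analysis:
(A)

(A) F = mv: LHS [L M T^-2], RHS [L M T^-1] ✗
(B) F = ma: LHS [L M T^-2], RHS [L M T^-2] ✓

Expression (A) F = mv is dimensionally incorrect.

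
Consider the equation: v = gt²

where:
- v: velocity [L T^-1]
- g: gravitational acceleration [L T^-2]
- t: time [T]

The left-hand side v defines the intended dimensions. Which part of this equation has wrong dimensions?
The right-hand side term gt²

v has dimensions [L T^-1], but gt² has dimensions [L], so the term gt² is dimensionally wrong for v.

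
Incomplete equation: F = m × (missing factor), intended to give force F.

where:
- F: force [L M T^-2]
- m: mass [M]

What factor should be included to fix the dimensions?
a (acceleration), dimensions [L T^-2]

F has dimensions [L M T^-2] and m has dimensions [M].
The missing factor must have dimensions [L M T^-2] / [M] = [L T^-2], i.e. acceleration (a).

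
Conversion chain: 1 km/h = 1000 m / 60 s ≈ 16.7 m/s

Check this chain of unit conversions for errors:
The chain is incorrect (it contains an error).

Incorrect: 1 h = 3600 s, not 60 s (1 km/h ≈ 0.278 m/s)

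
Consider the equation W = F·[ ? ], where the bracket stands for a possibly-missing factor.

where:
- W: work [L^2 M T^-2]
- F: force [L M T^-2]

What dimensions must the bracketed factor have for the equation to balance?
[L] — length (e.g. a distance d)

W has dimensions [L^2 M T^-2]; F has dimensions [L M T^-2].
The bracketed factor must supply [L^2 M T^-2] / [L M T^-2] = [L].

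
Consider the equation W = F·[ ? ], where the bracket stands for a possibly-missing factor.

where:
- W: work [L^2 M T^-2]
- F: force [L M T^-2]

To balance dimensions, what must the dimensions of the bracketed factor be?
[L] — length (e.g. a distance d)

W has dimensions [L^2 M T^-2]; F has dimensions [L M T^-2].
The bracketed factor must supply [L^2 M T^-2] / [L M T^-2] = [L].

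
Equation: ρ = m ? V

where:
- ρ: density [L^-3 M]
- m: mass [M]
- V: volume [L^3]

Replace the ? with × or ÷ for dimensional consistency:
division (÷): ρ = m ÷ V

ρ [L^-3 M]; m [M]; V [L^3].
m × V → [L^3 M] ✗
m ÷ V → [L^-3 M] ✓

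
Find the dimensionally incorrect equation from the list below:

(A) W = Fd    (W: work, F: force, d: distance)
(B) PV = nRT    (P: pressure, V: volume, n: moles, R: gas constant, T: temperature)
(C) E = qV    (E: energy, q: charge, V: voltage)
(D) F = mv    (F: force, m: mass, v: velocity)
(D) F = mv

The equation (D) F = mv is dimensionally incorrect.

LHS (F): [L M T^-2]
RHS (mv): [L M T^-1] ✗

The dimensions do not match. The other three equations balance.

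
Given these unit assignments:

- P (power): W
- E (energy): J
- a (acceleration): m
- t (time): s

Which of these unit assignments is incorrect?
a

The variable a (acceleration) should have units m/s², not m.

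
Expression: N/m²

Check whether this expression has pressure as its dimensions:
Yes

The expression N/m² has dimensions [L^-1 M T^-2], which is exactly pressure [L^-1 M T^-2].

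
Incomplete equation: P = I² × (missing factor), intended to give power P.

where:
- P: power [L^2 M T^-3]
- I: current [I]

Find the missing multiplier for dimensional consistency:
R (resistance), dimensions [I^-2 L^2 M T^-3]

P has dimensions [L^2 M T^-3] and I² has dimensions [I^2].
The missing factor must have dimensions [L^2 M T^-3] / [I^2] = [I^-2 L^2 M T^-3], i.e. resistance (R).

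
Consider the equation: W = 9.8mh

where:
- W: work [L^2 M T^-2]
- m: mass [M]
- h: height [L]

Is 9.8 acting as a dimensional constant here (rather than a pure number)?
Yes

W has dimensions [L^2 M T^-2], while mh alone has dimensions [L M]. For the equation to balance, the factor 9.8 must carry dimensions [L T^-2] — it is a dimensional constant (a numerical value of a physical quantity with its units suppressed), not a pure number.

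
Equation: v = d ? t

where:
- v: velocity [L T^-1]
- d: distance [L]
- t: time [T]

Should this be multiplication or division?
division (÷): v = d ÷ t

v [L T^-1]; d [L]; t [T].
d × t → [L T] ✗
d ÷ t → [L T^-1] ✓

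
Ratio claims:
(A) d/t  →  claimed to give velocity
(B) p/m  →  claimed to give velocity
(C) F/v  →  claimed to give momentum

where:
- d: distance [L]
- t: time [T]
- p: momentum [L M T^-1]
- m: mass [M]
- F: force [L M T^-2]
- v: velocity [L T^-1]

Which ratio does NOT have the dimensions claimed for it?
(C) F/v does not give momentum

(A) d/t: [L T^-1] = velocity [L T^-1] ✓
(B) p/m: [L T^-1] = velocity [L T^-1] ✓
(C) F/v: [M T^-1] ≠ momentum [L M T^-1] ✗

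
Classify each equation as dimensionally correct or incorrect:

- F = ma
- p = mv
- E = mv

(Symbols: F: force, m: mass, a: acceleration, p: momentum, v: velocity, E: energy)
Dimensionally correct: F = ma, p = mv
Dimensionally incorrect: E = mv
Ordered (correct first, then incorrect): F = ma, p = mv, E = mv

- F = ma: LHS [L M T^-2], RHS [L M T^-2] → correct ✓
- p = mv: LHS [L M T^-1], RHS [L M T^-1] → correct ✓
- E = mv: LHS [L^2 M T^-2], RHS [L M T^-1] → incorrect ✗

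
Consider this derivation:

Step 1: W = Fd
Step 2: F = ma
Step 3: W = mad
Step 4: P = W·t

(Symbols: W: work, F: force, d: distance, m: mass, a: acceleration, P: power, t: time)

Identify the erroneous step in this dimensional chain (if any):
Step 4

Step 1: W = Fd → LHS [L^2 M T^-2], RHS [L^2 M T^-2] ✓
Step 2: F = ma → LHS [L M T^-2], RHS [L M T^-2] ✓
Step 3: W = mad → LHS [L^2 M T^-2], RHS [L^2 M T^-2] ✓
Step 4: P = W·t → LHS [L^2 M T^-3], RHS [L^2 M T^-1] ✗

The first dimensional inconsistency appears in step 4: P = W·t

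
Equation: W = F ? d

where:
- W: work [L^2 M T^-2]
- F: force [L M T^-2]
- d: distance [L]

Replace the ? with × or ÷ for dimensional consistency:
multiplication (×): W = F × d

W [L^2 M T^-2]; F [L M T^-2]; d [L].
F × d → [L^2 M T^-2] ✓
F ÷ d → [M T^-2] ✗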